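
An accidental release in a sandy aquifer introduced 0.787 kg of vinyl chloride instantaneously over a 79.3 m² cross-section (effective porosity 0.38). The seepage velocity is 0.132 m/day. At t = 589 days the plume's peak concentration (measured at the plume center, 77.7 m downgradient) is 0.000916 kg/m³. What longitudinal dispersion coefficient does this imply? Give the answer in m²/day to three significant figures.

At the plume center C_max = M/(n_e·A·√(4πDt)), so D = M²/(4πt·(n_e·A·C_max)²).
n_e·A·C_max = 0.38 × 79.3 × 0.000916 = 0.02760 kg/m.
D = 0.787²/(4π × 589 × 0.02760²) = 0.110 m²/day.

0.110 m²/day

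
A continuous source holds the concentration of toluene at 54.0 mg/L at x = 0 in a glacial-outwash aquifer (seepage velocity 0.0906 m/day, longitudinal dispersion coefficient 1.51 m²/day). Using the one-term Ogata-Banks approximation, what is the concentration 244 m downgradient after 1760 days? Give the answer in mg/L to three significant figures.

For a continuous step input, C/C₀ ≈ ½·erfc((x−vt)/(2√(Dt))).
vt = 0.0906 × 1760 = 159.456 m and 2√(Dt) = 2√(1.51 × 1760) = 103.1 m.
Argument (x−vt)/(2√(Dt)) = (244 − 159.456)/103.1 = 0.8200; ½·erfc(0.8200) = 0.1231.
C = 54.0 × 0.1231 = 6.65 mg/L.

6.65 mg/L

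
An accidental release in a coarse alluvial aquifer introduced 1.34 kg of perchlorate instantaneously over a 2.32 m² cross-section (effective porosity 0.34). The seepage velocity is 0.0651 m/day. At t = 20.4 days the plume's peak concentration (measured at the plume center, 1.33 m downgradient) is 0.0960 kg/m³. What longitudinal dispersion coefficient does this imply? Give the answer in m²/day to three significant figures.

1.22 m²/day

At the plume center C_max = M/(n_e·A·√(4πDt)), so D = M²/(4πt·(n_e·A·C_max)²).
n_e·A·C_max = 0.34 × 2.32 × 0.0960 = 0.07572 kg/m.
D = 1.34²/(4π × 20.4 × 0.07572²) = 1.22 m²/day.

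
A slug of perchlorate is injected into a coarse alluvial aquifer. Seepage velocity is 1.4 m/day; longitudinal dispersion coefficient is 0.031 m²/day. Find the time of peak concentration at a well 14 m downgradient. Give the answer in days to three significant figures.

For the 1D instantaneous-source solution, setting ∂C/∂t = 0 at fixed x gives v²t² + 2Dt − x² = 0, so t = (√(D² + v²x²) − D)/v².
√(D² + v²x²) = √(0.031² + 1.4² × 14²) = 19.60; v² = 1.96.
t = (19.60 − 0.031)/1.96 = 9.98 days (vs. the pure-advection estimate x/v = 10.0 d).

9.98 days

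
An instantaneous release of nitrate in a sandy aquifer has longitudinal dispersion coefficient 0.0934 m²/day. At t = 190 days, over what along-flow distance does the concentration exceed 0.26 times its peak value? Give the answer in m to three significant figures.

19.6 m

The plume is Gaussian with σ = √(2Dt) = √(2 × 0.0934 × 190) = 5.958 m.
C/C_peak = exp(−Δx²/(2σ²)) = 0.26 ⇒ Δx = σ·√(−2 ln 0.26) = 5.958 × 1.641 = 9.777 m.
Width = 2Δx = 19.6 m.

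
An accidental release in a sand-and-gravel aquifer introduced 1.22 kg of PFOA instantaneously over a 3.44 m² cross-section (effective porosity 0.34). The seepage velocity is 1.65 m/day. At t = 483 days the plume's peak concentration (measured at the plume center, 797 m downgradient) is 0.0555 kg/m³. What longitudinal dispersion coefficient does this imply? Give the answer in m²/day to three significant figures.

0.0582 m²/day

At the plume center C_max = M/(n_e·A·√(4πDt)), so D = M²/(4πt·(n_e·A·C_max)²).
n_e·A·C_max = 0.34 × 3.44 × 0.0555 = 0.06491 kg/m.
D = 1.22²/(4π × 483 × 0.06491²) = 0.0582 m²/day.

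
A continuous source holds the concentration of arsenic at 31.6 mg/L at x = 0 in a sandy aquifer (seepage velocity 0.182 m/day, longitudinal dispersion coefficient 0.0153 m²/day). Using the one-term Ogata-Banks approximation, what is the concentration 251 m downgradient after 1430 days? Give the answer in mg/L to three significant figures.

29.0 mg/L

For a continuous step input, C/C₀ ≈ ½·erfc((x−vt)/(2√(Dt))).
vt = 0.182 × 1430 = 260.26 m and 2√(Dt) = 2√(0.0153 × 1430) = 9.355 m.
Argument (x−vt)/(2√(Dt)) = (251 − 260.26)/9.355 = -0.9898; ½·erfc(-0.9898) = 0.9192.
C = 31.6 × 0.9192 = 29.0 mg/L.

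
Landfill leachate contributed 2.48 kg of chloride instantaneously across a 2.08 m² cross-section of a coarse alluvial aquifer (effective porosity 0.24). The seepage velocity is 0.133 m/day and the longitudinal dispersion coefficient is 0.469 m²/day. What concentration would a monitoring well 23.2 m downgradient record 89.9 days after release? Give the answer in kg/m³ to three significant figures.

0.102 kg/m³

For an instantaneous plane source, C(x,t) = M/(n_e·A·√(4πDt)) · exp(−(x−vt)²/(4Dt)), with n_e·A the pore (flow) area.
Plume center vt = 0.133 × 89.9 = 11.9567 m, so the well at 23.2 m is 11.2433 m downgradient of the peak.
√(4πDt) = 23.02 m, giving peak height M/(n_e·A·√(4πDt)) = 2.48/(0.24 × 2.08 × 23.02) = 0.2158 kg/m³.
(x−vt)²/(4Dt) = (11.2433)²/(4 × 0.469 × 89.9) = 0.7495; exp(−0.7495) = 0.4726.
C = 0.2158 × 0.4726 = 0.102 kg/m³.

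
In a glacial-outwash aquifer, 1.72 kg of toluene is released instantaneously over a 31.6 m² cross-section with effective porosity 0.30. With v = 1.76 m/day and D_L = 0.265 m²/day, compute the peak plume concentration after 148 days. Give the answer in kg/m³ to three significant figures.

The peak of an instantaneous 1D plume sits at x = vt; there the Gaussian factor is 1 and C_max = M/(n_e·A·√(4πDt)), where n_e·A is the pore area the mass is dissolved in.
√(4πDt) = √(4π × 0.265 × 148) = 22.20 m, so C_max = 1.72/(0.30 × 31.6 × 22.20) = 0.00817 kg/m³.

0.00817 kg/m³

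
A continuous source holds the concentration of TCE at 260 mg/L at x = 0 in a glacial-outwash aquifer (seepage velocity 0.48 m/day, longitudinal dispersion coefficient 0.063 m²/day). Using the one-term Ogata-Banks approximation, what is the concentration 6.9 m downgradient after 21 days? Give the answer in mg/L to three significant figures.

253 mg/L

For a continuous step input, C/C₀ ≈ ½·erfc((x−vt)/(2√(Dt))).
vt = 0.48 × 21 = 10.08 m and 2√(Dt) = 2√(0.063 × 21) = 2.300 m.
Argument (x−vt)/(2√(Dt)) = (6.9 − 10.08)/2.300 = -1.383; ½·erfc(-1.383) = 0.9748.
C = 260 × 0.9748 = 253 mg/L.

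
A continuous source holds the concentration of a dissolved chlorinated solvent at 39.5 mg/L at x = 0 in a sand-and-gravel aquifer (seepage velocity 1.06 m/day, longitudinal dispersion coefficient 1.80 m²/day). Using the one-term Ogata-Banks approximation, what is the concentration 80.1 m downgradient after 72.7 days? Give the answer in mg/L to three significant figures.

16.8 mg/L

For a continuous step input, C/C₀ ≈ ½·erfc((x−vt)/(2√(Dt))).
vt = 1.06 × 72.7 = 77.062 m and 2√(Dt) = 2√(1.80 × 72.7) = 22.88 m.
Argument (x−vt)/(2√(Dt)) = (80.1 − 77.062)/22.88 = 0.1328; ½·erfc(0.1328) = 0.4255.
C = 39.5 × 0.4255 = 16.8 mg/L.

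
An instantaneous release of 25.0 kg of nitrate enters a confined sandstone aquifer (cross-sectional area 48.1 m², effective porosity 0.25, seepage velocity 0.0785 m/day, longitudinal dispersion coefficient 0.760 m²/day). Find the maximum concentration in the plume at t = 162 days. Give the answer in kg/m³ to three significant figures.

0.0529 kg/m³

The peak of an instantaneous 1D plume sits at x = vt; there the Gaussian factor is 1 and C_max = M/(n_e·A·√(4πDt)), where n_e·A is the pore area the mass is dissolved in.
√(4πDt) = √(4π × 0.760 × 162) = 39.33 m, so C_max = 25.0/(0.25 × 48.1 × 39.33) = 0.0529 kg/m³.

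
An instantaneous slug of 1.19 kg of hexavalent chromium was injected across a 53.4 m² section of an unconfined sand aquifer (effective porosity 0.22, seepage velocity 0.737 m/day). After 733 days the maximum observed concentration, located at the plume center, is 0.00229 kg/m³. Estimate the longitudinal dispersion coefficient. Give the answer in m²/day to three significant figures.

0.212 m²/day

At the plume center C_max = M/(n_e·A·√(4πDt)), so D = M²/(4πt·(n_e·A·C_max)²).
n_e·A·C_max = 0.22 × 53.4 × 0.00229 = 0.02690 kg/m.
D = 1.19²/(4π × 733 × 0.02690²) = 0.212 m²/day.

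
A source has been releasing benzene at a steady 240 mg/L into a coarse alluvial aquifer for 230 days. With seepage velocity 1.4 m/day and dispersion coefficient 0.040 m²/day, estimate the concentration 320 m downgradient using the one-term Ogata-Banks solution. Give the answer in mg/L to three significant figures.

163 mg/L

For a continuous step input, C/C₀ ≈ ½·erfc((x−vt)/(2√(Dt))).
vt = 1.4 × 230 = 322 m and 2√(Dt) = 2√(0.040 × 230) = 6.066 m.
Argument (x−vt)/(2√(Dt)) = (320 − 322)/6.066 = -0.3297; ½·erfc(-0.3297) = 0.6795.
C = 240 × 0.6795 = 163 mg/L.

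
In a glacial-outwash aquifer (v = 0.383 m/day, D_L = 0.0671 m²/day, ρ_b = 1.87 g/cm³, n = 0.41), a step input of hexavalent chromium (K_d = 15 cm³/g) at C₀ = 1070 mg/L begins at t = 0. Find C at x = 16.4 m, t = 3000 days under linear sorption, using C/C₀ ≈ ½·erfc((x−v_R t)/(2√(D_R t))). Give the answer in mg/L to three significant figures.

Retardation factor R = 1 + ρ_b·K_d/n = 1 + 1.87 × 15/0.41 = 69.41.
Sorption retards both mechanisms: v_R = v/R = 0.005518 m/day, D_R = D/R = 0.0009667 m²/day.
v_R·t = 0.005518 × 3000 = 16.554 m; 2√(D_R t) = 3.406 m; argument = (16.4 − 16.554)/3.406 = -0.04521.
C = C₀ × ½·erfc(-0.04521) = 1070 × 0.5255 = 562 mg/L.

562 mg/L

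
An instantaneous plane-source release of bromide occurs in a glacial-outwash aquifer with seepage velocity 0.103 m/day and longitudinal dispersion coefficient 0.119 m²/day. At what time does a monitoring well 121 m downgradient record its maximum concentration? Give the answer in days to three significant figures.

1160 days

For the 1D instantaneous-source solution, setting ∂C/∂t = 0 at fixed x gives v²t² + 2Dt − x² = 0, so t = (√(D² + v²x²) − D)/v².
√(D² + v²x²) = √(0.119² + 0.103² × 121²) = 12.46; v² = 0.010609.
t = (12.46 − 0.119)/0.010609 = 1160 days (vs. the pure-advection estimate x/v = 1170 d).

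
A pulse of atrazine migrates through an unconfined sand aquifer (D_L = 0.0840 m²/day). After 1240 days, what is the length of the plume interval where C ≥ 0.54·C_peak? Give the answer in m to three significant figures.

32.0 m

The plume is Gaussian with σ = √(2Dt) = √(2 × 0.0840 × 1240) = 14.43 m.
C/C_peak = exp(−Δx²/(2σ²)) = 0.54 ⇒ Δx = σ·√(−2 ln 0.54) = 14.43 × 1.110 = 16.02 m.
Width = 2Δx = 32.0 m.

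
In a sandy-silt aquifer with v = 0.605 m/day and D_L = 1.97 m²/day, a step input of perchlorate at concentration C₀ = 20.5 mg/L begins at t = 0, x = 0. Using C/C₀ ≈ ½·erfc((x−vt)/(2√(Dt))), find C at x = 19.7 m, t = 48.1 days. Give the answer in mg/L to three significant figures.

For a continuous step input, C/C₀ ≈ ½·erfc((x−vt)/(2√(Dt))).
vt = 0.605 × 48.1 = 29.1005 m and 2√(Dt) = 2√(1.97 × 48.1) = 19.47 m.
Argument (x−vt)/(2√(Dt)) = (19.7 − 29.1005)/19.47 = -0.4828; ½·erfc(-0.4828) = 0.7526.
C = 20.5 × 0.7526 = 15.4 mg/L.

15.4 mg/L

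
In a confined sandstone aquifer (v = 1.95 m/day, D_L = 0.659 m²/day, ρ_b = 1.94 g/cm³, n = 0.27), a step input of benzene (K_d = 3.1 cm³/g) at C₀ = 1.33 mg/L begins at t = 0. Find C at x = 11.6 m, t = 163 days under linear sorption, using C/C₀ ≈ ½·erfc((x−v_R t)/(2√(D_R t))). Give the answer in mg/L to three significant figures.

Retardation factor R = 1 + ρ_b·K_d/n = 1 + 1.94 × 3.1/0.27 = 23.27.
Sorption retards both mechanisms: v_R = v/R = 0.08380 m/day, D_R = D/R = 0.02832 m²/day.
v_R·t = 0.08380 × 163 = 13.6594 m; 2√(D_R t) = 4.297 m; argument = (11.6 − 13.6594)/4.297 = -0.4793.
C = C₀ × ½·erfc(-0.4793) = 1.33 × 0.7511 = 0.999 mg/L.

0.999 mg/L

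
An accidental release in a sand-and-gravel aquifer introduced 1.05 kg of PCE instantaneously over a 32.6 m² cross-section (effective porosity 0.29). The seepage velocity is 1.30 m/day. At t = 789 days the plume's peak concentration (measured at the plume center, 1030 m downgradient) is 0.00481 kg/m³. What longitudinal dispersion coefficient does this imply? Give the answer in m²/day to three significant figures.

0.0538 m²/day

At the plume center C_max = M/(n_e·A·√(4πDt)), so D = M²/(4πt·(n_e·A·C_max)²).
n_e·A·C_max = 0.29 × 32.6 × 0.00481 = 0.04547 kg/m.
D = 1.05²/(4π × 789 × 0.04547²) = 0.0538 m²/day.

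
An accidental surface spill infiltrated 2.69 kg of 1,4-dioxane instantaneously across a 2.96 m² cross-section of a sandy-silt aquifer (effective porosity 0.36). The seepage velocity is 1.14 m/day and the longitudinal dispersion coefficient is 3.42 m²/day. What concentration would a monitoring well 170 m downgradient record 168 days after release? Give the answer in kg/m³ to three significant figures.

For an instantaneous plane source, C(x,t) = M/(n_e·A·√(4πDt)) · exp(−(x−vt)²/(4Dt)), with n_e·A the pore (flow) area.
Plume center vt = 1.14 × 168 = 191.52 m, so the well at 170 m is 21.52 m upgradient of the peak.
√(4πDt) = 84.97 m, giving peak height M/(n_e·A·√(4πDt)) = 2.69/(0.36 × 2.96 × 84.97) = 0.02971 kg/m³.
(x−vt)²/(4Dt) = (-21.52)²/(4 × 3.42 × 168) = 0.2015; exp(−0.2015) = 0.8175.
C = 0.02971 × 0.8175 = 0.0243 kg/m³.

0.0243 kg/m³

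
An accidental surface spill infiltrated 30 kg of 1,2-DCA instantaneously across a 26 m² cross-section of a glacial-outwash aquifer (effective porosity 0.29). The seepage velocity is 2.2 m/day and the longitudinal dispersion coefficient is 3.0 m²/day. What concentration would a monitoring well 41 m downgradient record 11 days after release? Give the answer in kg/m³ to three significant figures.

0.0230 kg/m³

For an instantaneous plane source, C(x,t) = M/(n_e·A·√(4πDt)) · exp(−(x−vt)²/(4Dt)), with n_e·A the pore (flow) area.
Plume center vt = 2.2 × 11 = 24.2 m, so the well at 41 m is 16.8 m downgradient of the peak.
√(4πDt) = 20.36 m, giving peak height M/(n_e·A·√(4πDt)) = 30/(0.29 × 26 × 20.36) = 0.1954 kg/m³.
(x−vt)²/(4Dt) = (16.8)²/(4 × 3.0 × 11) = 2.138; exp(−2.138) = 0.1179.
C = 0.1954 × 0.1179 = 0.0230 kg/m³.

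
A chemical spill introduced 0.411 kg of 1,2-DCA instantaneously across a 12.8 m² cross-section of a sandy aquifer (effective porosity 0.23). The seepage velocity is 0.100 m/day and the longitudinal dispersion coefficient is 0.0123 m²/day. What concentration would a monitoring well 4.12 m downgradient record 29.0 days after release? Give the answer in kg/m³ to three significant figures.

0.0232 kg/m³

For an instantaneous plane source, C(x,t) = M/(n_e·A·√(4πDt)) · exp(−(x−vt)²/(4Dt)), with n_e·A the pore (flow) area.
Plume center vt = 0.100 × 29.0 = 2.9 m, so the well at 4.12 m is 1.22 m downgradient of the peak.
√(4πDt) = 2.117 m, giving peak height M/(n_e·A·√(4πDt)) = 0.411/(0.23 × 12.8 × 2.117) = 0.06595 kg/m³.
(x−vt)²/(4Dt) = (1.22)²/(4 × 0.0123 × 29.0) = 1.043; exp(−1.043) = 0.3524.
C = 0.06595 × 0.3524 = 0.0232 kg/m³.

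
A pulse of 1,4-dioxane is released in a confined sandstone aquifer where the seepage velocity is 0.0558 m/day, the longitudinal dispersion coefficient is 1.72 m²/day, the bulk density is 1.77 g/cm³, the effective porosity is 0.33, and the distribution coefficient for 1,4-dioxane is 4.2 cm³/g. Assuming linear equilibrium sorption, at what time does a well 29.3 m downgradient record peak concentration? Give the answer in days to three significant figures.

4930 days

Retardation factor R = 1 + ρ_b·K_d/n = 1 + 1.77 × 4.2/0.33 = 23.53.
Sorption retards both mechanisms: v_R = v/R = 0.002371 m/day, D_R = D/R = 0.07310 m²/day.
Peak time from v_R²t² + 2D_R t − x² = 0: t = (√(D_R² + v_R²x²) − D_R)/v_R².
√(D_R² + v_R²x²) = √(0.07310² + 0.002371² × 29.3²) = 0.1008; v_R² = 5.622e-06.
t = (0.1008 − 0.07310)/5.622e-06 = 4930 days.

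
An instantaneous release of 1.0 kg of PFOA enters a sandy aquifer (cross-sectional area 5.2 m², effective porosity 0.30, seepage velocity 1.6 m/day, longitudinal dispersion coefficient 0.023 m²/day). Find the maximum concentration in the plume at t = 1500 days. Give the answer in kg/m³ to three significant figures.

The peak of an instantaneous 1D plume sits at x = vt; there the Gaussian factor is 1 and C_max = M/(n_e·A·√(4πDt)), where n_e·A is the pore area the mass is dissolved in.
√(4πDt) = √(4π × 0.023 × 1500) = 20.82 m, so C_max = 1.0/(0.30 × 5.2 × 20.82) = 0.0308 kg/m³.

0.0308 kg/m³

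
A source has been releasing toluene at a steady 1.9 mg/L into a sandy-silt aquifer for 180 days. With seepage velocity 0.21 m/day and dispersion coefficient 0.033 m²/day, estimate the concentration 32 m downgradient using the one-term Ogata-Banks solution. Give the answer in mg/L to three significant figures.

1.81 mg/L

For a continuous step input, C/C₀ ≈ ½·erfc((x−vt)/(2√(Dt))).
vt = 0.21 × 180 = 37.8 m and 2√(Dt) = 2√(0.033 × 180) = 4.874 m.
Argument (x−vt)/(2√(Dt)) = (32 − 37.8)/4.874 = -1.190; ½·erfc(-1.190) = 0.9538.
C = 1.9 × 0.9538 = 1.81 mg/L.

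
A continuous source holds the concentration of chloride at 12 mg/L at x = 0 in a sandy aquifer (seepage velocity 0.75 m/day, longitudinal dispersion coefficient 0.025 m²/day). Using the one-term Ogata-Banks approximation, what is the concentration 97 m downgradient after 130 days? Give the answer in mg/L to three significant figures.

6.93 mg/L

For a continuous step input, C/C₀ ≈ ½·erfc((x−vt)/(2√(Dt))).
vt = 0.75 × 130 = 97.5 m and 2√(Dt) = 2√(0.025 × 130) = 3.606 m.
Argument (x−vt)/(2√(Dt)) = (97 − 97.5)/3.606 = -0.1387; ½·erfc(-0.1387) = 0.5778.
C = 12 × 0.5778 = 6.93 mg/L.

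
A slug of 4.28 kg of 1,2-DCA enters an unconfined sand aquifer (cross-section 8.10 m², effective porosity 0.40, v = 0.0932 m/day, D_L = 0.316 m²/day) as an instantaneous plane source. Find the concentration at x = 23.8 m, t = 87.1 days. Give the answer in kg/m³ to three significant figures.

For an instantaneous plane source, C(x,t) = M/(n_e·A·√(4πDt)) · exp(−(x−vt)²/(4Dt)), with n_e·A the pore (flow) area.
Plume center vt = 0.0932 × 87.1 = 8.11772 m, so the well at 23.8 m is 15.68228 m downgradient of the peak.
√(4πDt) = 18.60 m, giving peak height M/(n_e·A·√(4πDt)) = 4.28/(0.40 × 8.10 × 18.60) = 0.07102 kg/m³.
(x−vt)²/(4Dt) = (15.68228)²/(4 × 0.316 × 87.1) = 2.234; exp(−2.234) = 0.1071.
C = 0.07102 × 0.1071 = 0.00761 kg/m³.

0.00761 kg/m³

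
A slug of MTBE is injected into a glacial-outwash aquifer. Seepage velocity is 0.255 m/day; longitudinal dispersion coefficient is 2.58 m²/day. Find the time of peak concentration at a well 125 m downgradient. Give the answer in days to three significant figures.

For the 1D instantaneous-source solution, setting ∂C/∂t = 0 at fixed x gives v²t² + 2Dt − x² = 0, so t = (√(D² + v²x²) − D)/v².
√(D² + v²x²) = √(2.58² + 0.255² × 125²) = 31.98; v² = 0.065025.
t = (31.98 − 2.58)/0.065025 = 452 days (vs. the pure-advection estimate x/v = 490 d).

452 days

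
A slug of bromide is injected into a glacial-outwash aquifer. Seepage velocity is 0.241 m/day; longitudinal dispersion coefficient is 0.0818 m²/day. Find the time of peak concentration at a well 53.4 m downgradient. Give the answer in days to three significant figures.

220 days

For the 1D instantaneous-source solution, setting ∂C/∂t = 0 at fixed x gives v²t² + 2Dt − x² = 0, so t = (√(D² + v²x²) − D)/v².
√(D² + v²x²) = √(0.0818² + 0.241² × 53.4²) = 12.87; v² = 0.058081.
t = (12.87 − 0.0818)/0.058081 = 220 days (vs. the pure-advection estimate x/v = 222 d).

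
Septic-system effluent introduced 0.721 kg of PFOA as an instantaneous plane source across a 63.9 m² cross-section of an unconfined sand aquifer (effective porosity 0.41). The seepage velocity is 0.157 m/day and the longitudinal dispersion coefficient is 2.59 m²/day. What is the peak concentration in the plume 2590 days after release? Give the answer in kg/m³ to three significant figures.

The peak of an instantaneous 1D plume sits at x = vt; there the Gaussian factor is 1 and C_max = M/(n_e·A·√(4πDt)), where n_e·A is the pore area the mass is dissolved in.
√(4πDt) = √(4π × 2.59 × 2590) = 290.3 m, so C_max = 0.721/(0.41 × 63.9 × 290.3) = 9.48e-05 kg/m³.

9.48e-05 kg/m³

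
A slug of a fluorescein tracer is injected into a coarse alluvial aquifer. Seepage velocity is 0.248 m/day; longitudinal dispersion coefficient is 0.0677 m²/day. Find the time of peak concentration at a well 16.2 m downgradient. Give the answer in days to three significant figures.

For the 1D instantaneous-source solution, setting ∂C/∂t = 0 at fixed x gives v²t² + 2Dt − x² = 0, so t = (√(D² + v²x²) − D)/v².
√(D² + v²x²) = √(0.0677² + 0.248² × 16.2²) = 4.018; v² = 0.061504.
t = (4.018 − 0.0677)/0.061504 = 64.2 days (vs. the pure-advection estimate x/v = 65.3 d).

64.2 days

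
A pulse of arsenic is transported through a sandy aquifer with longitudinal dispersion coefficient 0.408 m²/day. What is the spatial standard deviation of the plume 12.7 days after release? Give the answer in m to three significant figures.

Dispersive spreading gives a Gaussian with σ² = 2Dt; advection only shifts the center.
σ = √(2 × 0.408 × 12.7) = 3.22 m.

3.22 m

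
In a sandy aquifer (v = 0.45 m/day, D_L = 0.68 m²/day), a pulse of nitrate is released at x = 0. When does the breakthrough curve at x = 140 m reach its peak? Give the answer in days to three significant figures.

308 days

For the 1D instantaneous-source solution, setting ∂C/∂t = 0 at fixed x gives v²t² + 2Dt − x² = 0, so t = (√(D² + v²x²) − D)/v².
√(D² + v²x²) = √(0.68² + 0.45² × 140²) = 63.00; v² = 0.2025.
t = (63.00 − 0.68)/0.2025 = 308 days (vs. the pure-advection estimate x/v = 311 d).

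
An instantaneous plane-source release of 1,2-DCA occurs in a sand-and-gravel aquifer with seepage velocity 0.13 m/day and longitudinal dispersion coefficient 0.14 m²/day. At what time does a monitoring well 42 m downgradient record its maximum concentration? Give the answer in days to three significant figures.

For the 1D instantaneous-source solution, setting ∂C/∂t = 0 at fixed x gives v²t² + 2Dt − x² = 0, so t = (√(D² + v²x²) − D)/v².
√(D² + v²x²) = √(0.14² + 0.13² × 42²) = 5.462; v² = 0.0169.
t = (5.462 − 0.14)/0.0169 = 315 days (vs. the pure-advection estimate x/v = 323 d).

315 days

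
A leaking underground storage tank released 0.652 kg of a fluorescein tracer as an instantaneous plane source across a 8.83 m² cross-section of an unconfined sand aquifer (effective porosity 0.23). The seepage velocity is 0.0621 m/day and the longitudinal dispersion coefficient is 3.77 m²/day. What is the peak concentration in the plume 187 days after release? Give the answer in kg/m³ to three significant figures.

0.00341 kg/m³

The peak of an instantaneous 1D plume sits at x = vt; there the Gaussian factor is 1 and C_max = M/(n_e·A·√(4πDt)), where n_e·A is the pore area the mass is dissolved in.
√(4πDt) = √(4π × 3.77 × 187) = 94.12 m, so C_max = 0.652/(0.23 × 8.83 × 94.12) = 0.00341 kg/m³.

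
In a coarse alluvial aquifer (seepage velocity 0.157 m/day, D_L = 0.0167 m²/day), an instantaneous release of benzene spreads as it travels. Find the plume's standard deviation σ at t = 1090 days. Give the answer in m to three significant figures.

Dispersive spreading gives a Gaussian with σ² = 2Dt; advection only shifts the center.
σ = √(2 × 0.0167 × 1090) = 6.03 m.

6.03 m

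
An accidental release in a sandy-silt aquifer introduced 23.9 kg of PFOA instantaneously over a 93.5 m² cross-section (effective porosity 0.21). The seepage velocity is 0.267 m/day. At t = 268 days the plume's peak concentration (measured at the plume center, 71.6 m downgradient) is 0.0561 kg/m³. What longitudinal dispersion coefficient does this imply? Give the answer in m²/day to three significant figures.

0.140 m²/day

At the plume center C_max = M/(n_e·A·√(4πDt)), so D = M²/(4πt·(n_e·A·C_max)²).
n_e·A·C_max = 0.21 × 93.5 × 0.0561 = 1.102 kg/m.
D = 23.9²/(4π × 268 × 1.102²) = 0.140 m²/day.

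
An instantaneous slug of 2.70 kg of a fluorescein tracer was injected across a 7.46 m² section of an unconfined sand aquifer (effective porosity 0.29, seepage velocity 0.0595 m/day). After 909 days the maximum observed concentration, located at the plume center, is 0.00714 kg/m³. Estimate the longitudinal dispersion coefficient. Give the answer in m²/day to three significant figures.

At the plume center C_max = M/(n_e·A·√(4πDt)), so D = M²/(4πt·(n_e·A·C_max)²).
n_e·A·C_max = 0.29 × 7.46 × 0.00714 = 0.01545 kg/m.
D = 2.70²/(4π × 909 × 0.01545²) = 2.67 m²/day.

2.67 m²/day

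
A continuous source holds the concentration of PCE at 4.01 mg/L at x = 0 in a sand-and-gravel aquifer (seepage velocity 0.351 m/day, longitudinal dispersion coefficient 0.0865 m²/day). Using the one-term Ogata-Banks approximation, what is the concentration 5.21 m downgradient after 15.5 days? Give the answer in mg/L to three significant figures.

2.23 mg/L

For a continuous step input, C/C₀ ≈ ½·erfc((x−vt)/(2√(Dt))).
vt = 0.351 × 15.5 = 5.4405 m and 2√(Dt) = 2√(0.0865 × 15.5) = 2.316 m.
Argument (x−vt)/(2√(Dt)) = (5.21 − 5.4405)/2.316 = -0.09953; ½·erfc(-0.09953) = 0.5560.
C = 4.01 × 0.5560 = 2.23 mg/L.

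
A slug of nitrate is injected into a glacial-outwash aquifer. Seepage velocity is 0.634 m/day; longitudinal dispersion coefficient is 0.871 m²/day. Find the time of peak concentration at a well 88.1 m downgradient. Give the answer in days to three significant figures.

137 days

For the 1D instantaneous-source solution, setting ∂C/∂t = 0 at fixed x gives v²t² + 2Dt − x² = 0, so t = (√(D² + v²x²) − D)/v².
√(D² + v²x²) = √(0.871² + 0.634² × 88.1²) = 55.86; v² = 0.401956.
t = (55.86 − 0.871)/0.401956 = 137 days (vs. the pure-advection estimate x/v = 139 d).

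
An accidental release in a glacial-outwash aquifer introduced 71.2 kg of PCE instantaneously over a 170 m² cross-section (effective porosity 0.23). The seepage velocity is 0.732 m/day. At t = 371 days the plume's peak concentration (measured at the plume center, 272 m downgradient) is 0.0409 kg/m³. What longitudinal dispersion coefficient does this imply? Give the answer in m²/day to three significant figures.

At the plume center C_max = M/(n_e·A·√(4πDt)), so D = M²/(4πt·(n_e·A·C_max)²).
n_e·A·C_max = 0.23 × 170 × 0.0409 = 1.599 kg/m.
D = 71.2²/(4π × 371 × 1.599²) = 0.425 m²/day.

0.425 m²/day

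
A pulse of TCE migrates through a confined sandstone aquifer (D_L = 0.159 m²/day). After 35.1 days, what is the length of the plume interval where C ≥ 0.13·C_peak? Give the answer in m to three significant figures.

The plume is Gaussian with σ = √(2Dt) = √(2 × 0.159 × 35.1) = 3.341 m.
C/C_peak = exp(−Δx²/(2σ²)) = 0.13 ⇒ Δx = σ·√(−2 ln 0.13) = 3.341 × 2.020 = 6.749 m.
Width = 2Δx = 13.5 m.

13.5 m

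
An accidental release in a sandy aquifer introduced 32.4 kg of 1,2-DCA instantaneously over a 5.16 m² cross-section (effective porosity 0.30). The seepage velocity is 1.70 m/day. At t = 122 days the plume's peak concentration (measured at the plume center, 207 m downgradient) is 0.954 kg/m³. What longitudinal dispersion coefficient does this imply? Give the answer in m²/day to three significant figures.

At the plume center C_max = M/(n_e·A·√(4πDt)), so D = M²/(4πt·(n_e·A·C_max)²).
n_e·A·C_max = 0.30 × 5.16 × 0.954 = 1.477 kg/m.
D = 32.4²/(4π × 122 × 1.477²) = 0.314 m²/day.

0.314 m²/day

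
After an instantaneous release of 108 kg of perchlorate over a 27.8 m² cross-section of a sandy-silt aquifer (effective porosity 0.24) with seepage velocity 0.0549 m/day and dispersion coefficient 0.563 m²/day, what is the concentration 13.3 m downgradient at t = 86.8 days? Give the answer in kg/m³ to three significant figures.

0.450 kg/m³

For an instantaneous plane source, C(x,t) = M/(n_e·A·√(4πDt)) · exp(−(x−vt)²/(4Dt)), with n_e·A the pore (flow) area.
Plume center vt = 0.0549 × 86.8 = 4.76532 m, so the well at 13.3 m is 8.53468 m downgradient of the peak.
√(4πDt) = 24.78 m, giving peak height M/(n_e·A·√(4πDt)) = 108/(0.24 × 27.8 × 24.78) = 0.6532 kg/m³.
(x−vt)²/(4Dt) = (8.53468)²/(4 × 0.563 × 86.8) = 0.3726; exp(−0.3726) = 0.6889.
C = 0.6532 × 0.6889 = 0.450 kg/m³.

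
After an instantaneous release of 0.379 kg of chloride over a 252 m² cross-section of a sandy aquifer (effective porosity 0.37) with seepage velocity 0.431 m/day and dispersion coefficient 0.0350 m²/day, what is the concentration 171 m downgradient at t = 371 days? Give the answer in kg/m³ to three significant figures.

For an instantaneous plane source, C(x,t) = M/(n_e·A·√(4πDt)) · exp(−(x−vt)²/(4Dt)), with n_e·A the pore (flow) area.
Plume center vt = 0.431 × 371 = 159.901 m, so the well at 171 m is 11.099 m downgradient of the peak.
√(4πDt) = 12.77 m, giving peak height M/(n_e·A·√(4πDt)) = 0.379/(0.37 × 252 × 12.77) = 0.0003183 kg/m³.
(x−vt)²/(4Dt) = (11.099)²/(4 × 0.0350 × 371) = 2.372; exp(−2.372) = 0.09329.
C = 0.0003183 × 0.09329 = 2.97e-05 kg/m³.

2.97e-05 kg/m³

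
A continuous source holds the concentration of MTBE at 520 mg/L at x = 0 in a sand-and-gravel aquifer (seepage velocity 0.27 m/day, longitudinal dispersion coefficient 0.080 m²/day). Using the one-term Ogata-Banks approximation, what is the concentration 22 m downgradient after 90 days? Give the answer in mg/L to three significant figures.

For a continuous step input, C/C₀ ≈ ½·erfc((x−vt)/(2√(Dt))).
vt = 0.27 × 90 = 24.3 m and 2√(Dt) = 2√(0.080 × 90) = 5.367 m.
Argument (x−vt)/(2√(Dt)) = (22 − 24.3)/5.367 = -0.4285; ½·erfc(-0.4285) = 0.7277.
C = 520 × 0.7277 = 378 mg/L.

378 mg/L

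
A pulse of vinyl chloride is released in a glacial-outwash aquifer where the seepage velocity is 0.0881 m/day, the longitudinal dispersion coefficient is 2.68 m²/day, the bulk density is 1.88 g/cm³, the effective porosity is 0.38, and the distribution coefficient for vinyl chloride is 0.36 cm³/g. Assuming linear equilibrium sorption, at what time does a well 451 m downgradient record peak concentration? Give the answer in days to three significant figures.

Retardation factor R = 1 + ρ_b·K_d/n = 1 + 1.88 × 0.36/0.38 = 2.781.
Sorption retards both mechanisms: v_R = v/R = 0.03168 m/day, D_R = D/R = 0.9637 m²/day.
Peak time from v_R²t² + 2D_R t − x² = 0: t = (√(D_R² + v_R²x²) − D_R)/v_R².
√(D_R² + v_R²x²) = √(0.9637² + 0.03168² × 451²) = 14.32; v_R² = 0.001004.
t = (14.32 − 0.9637)/0.001004 = 13300 days.

13300 days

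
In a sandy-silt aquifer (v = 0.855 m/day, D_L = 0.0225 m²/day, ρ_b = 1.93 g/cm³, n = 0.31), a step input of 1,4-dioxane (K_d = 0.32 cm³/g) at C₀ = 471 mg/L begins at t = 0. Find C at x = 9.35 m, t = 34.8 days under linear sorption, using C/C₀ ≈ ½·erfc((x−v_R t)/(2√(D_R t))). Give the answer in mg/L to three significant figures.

Retardation factor R = 1 + ρ_b·K_d/n = 1 + 1.93 × 0.32/0.31 = 2.992.
Sorption retards both mechanisms: v_R = v/R = 0.2858 m/day, D_R = D/R = 0.007520 m²/day.
v_R·t = 0.2858 × 34.8 = 9.94584 m; 2√(D_R t) = 1.023 m; argument = (9.35 − 9.94584)/1.023 = -0.5824.
C = C₀ × ½·erfc(-0.5824) = 471 × 0.7949 = 374 mg/L.

374 mg/L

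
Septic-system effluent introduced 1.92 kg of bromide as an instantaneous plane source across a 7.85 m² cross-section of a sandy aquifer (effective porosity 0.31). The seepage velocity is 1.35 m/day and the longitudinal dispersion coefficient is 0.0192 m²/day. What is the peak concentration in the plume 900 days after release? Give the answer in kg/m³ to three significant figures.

0.0535 kg/m³

The peak of an instantaneous 1D plume sits at x = vt; there the Gaussian factor is 1 and C_max = M/(n_e·A·√(4πDt)), where n_e·A is the pore area the mass is dissolved in.
√(4πDt) = √(4π × 0.0192 × 900) = 14.74 m, so C_max = 1.92/(0.31 × 7.85 × 14.74) = 0.0535 kg/m³.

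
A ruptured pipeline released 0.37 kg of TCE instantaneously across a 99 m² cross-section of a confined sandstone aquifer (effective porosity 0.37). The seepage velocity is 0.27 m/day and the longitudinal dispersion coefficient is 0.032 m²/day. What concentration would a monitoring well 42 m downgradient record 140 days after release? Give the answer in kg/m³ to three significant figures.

For an instantaneous plane source, C(x,t) = M/(n_e·A·√(4πDt)) · exp(−(x−vt)²/(4Dt)), with n_e·A the pore (flow) area.
Plume center vt = 0.27 × 140 = 37.8 m, so the well at 42 m is 4.2 m downgradient of the peak.
√(4πDt) = 7.503 m, giving peak height M/(n_e·A·√(4πDt)) = 0.37/(0.37 × 99 × 7.503) = 0.001346 kg/m³.
(x−vt)²/(4Dt) = (4.2)²/(4 × 0.032 × 140) = 0.9844; exp(−0.9844) = 0.3737.
C = 0.001346 × 0.3737 = 0.000503 kg/m³.

0.000503 kg/m³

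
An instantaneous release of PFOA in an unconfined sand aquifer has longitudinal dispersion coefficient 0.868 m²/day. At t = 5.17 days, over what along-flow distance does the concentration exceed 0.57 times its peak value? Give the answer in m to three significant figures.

6.35 m

The plume is Gaussian with σ = √(2Dt) = √(2 × 0.868 × 5.17) = 2.996 m.
C/C_peak = exp(−Δx²/(2σ²)) = 0.57 ⇒ Δx = σ·√(−2 ln 0.57) = 2.996 × 1.060 = 3.176 m.
Width = 2Δx = 6.35 m.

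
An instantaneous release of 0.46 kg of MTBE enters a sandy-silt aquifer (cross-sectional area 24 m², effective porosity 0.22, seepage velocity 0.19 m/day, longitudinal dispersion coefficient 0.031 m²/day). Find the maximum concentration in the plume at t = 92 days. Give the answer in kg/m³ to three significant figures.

0.0146 kg/m³

The peak of an instantaneous 1D plume sits at x = vt; there the Gaussian factor is 1 and C_max = M/(n_e·A·√(4πDt)), where n_e·A is the pore area the mass is dissolved in.
√(4πDt) = √(4π × 0.031 × 92) = 5.987 m, so C_max = 0.46/(0.22 × 24 × 5.987) = 0.0146 kg/m³.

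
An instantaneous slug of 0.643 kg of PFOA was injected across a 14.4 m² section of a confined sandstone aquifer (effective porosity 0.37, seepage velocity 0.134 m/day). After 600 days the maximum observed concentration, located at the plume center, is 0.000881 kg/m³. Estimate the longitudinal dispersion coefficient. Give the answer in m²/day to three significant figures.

2.49 m²/day

At the plume center C_max = M/(n_e·A·√(4πDt)), so D = M²/(4πt·(n_e·A·C_max)²).
n_e·A·C_max = 0.37 × 14.4 × 0.000881 = 0.004694 kg/m.
D = 0.643²/(4π × 600 × 0.004694²) = 2.49 m²/day.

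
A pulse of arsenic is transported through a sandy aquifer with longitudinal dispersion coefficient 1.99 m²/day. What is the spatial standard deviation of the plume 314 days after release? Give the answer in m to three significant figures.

Dispersive spreading gives a Gaussian with σ² = 2Dt; advection only shifts the center.
σ = √(2 × 1.99 × 314) = 35.4 m.

35.4 m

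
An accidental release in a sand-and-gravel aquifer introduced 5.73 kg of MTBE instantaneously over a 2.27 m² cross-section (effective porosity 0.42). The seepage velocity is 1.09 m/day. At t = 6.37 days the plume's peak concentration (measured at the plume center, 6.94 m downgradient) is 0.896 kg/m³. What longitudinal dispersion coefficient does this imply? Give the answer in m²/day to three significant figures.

At the plume center C_max = M/(n_e·A·√(4πDt)), so D = M²/(4πt·(n_e·A·C_max)²).
n_e·A·C_max = 0.42 × 2.27 × 0.896 = 0.8542 kg/m.
D = 5.73²/(4π × 6.37 × 0.8542²) = 0.562 m²/day.

0.562 m²/day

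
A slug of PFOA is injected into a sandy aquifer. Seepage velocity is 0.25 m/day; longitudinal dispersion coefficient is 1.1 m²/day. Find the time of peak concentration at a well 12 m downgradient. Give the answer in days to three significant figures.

33.5 days

For the 1D instantaneous-source solution, setting ∂C/∂t = 0 at fixed x gives v²t² + 2Dt − x² = 0, so t = (√(D² + v²x²) − D)/v².
√(D² + v²x²) = √(1.1² + 0.25² × 12²) = 3.195; v² = 0.0625.
t = (3.195 − 1.1)/0.0625 = 33.5 days (vs. the pure-advection estimate x/v = 48.0 d).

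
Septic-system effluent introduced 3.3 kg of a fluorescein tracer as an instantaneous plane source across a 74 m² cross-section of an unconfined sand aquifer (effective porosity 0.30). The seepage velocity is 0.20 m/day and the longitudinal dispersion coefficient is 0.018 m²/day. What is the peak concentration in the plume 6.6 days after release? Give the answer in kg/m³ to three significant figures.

The peak of an instantaneous 1D plume sits at x = vt; there the Gaussian factor is 1 and C_max = M/(n_e·A·√(4πDt)), where n_e·A is the pore area the mass is dissolved in.
√(4πDt) = √(4π × 0.018 × 6.6) = 1.222 m, so C_max = 3.3/(0.30 × 74 × 1.222) = 0.122 kg/m³.

0.122 kg/m³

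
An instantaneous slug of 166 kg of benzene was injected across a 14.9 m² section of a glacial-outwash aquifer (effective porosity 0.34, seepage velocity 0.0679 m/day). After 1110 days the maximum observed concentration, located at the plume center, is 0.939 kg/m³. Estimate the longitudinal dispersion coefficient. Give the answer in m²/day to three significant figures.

At the plume center C_max = M/(n_e·A·√(4πDt)), so D = M²/(4πt·(n_e·A·C_max)²).
n_e·A·C_max = 0.34 × 14.9 × 0.939 = 4.757 kg/m.
D = 166²/(4π × 1110 × 4.757²) = 0.0873 m²/day.

0.0873 m²/day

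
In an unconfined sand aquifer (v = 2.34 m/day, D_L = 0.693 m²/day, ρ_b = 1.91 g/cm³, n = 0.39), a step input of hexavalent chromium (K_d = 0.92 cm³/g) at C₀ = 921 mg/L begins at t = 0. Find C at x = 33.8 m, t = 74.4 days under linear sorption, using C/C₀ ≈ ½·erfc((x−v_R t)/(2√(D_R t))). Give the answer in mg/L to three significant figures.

Retardation factor R = 1 + ρ_b·K_d/n = 1 + 1.91 × 0.92/0.39 = 5.506.
Sorption retards both mechanisms: v_R = v/R = 0.4250 m/day, D_R = D/R = 0.1259 m²/day.
v_R·t = 0.4250 × 74.4 = 31.62 m; 2√(D_R t) = 6.121 m; argument = (33.8 − 31.62)/6.121 = 0.3562.
C = C₀ × ½·erfc(0.3562) = 921 × 0.3072 = 283 mg/L.

283 mg/L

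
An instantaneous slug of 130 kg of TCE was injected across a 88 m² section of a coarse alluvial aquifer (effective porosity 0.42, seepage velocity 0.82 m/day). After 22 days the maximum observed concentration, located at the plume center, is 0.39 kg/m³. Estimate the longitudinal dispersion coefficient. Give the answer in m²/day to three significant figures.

At the plume center C_max = M/(n_e·A·√(4πDt)), so D = M²/(4πt·(n_e·A·C_max)²).
n_e·A·C_max = 0.42 × 88 × 0.39 = 14.41 kg/m.
D = 130²/(4π × 22 × 14.41²) = 0.294 m²/day.

0.294 m²/day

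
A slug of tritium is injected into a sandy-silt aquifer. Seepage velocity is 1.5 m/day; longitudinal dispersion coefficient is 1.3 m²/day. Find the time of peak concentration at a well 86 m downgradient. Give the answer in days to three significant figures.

56.8 days

For the 1D instantaneous-source solution, setting ∂C/∂t = 0 at fixed x gives v²t² + 2Dt − x² = 0, so t = (√(D² + v²x²) − D)/v².
√(D² + v²x²) = √(1.3² + 1.5² × 86²) = 129.0; v² = 2.25.
t = (129.0 − 1.3)/2.25 = 56.8 days (vs. the pure-advection estimate x/v = 57.3 d).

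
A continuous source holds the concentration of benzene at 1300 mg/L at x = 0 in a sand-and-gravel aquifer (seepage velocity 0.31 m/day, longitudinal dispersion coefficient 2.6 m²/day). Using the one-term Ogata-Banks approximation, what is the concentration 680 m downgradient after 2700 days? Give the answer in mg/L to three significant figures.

1180 mg/L

For a continuous step input, C/C₀ ≈ ½·erfc((x−vt)/(2√(Dt))).
vt = 0.31 × 2700 = 837 m and 2√(Dt) = 2√(2.6 × 2700) = 167.6 m.
Argument (x−vt)/(2√(Dt)) = (680 − 837)/167.6 = -0.9368; ½·erfc(-0.9368) = 0.9074.
C = 1300 × 0.9074 = 1180 mg/L.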